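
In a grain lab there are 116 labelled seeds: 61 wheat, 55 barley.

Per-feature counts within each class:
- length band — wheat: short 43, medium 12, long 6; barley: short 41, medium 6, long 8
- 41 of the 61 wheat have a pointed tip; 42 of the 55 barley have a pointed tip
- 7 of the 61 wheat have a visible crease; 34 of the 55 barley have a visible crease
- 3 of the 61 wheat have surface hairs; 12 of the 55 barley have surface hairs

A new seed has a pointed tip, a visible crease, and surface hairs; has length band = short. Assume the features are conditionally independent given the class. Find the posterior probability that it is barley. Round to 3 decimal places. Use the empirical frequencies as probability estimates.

0.963

wheat: (61/116) × (43/61) × (41/61) × (7/61) × (3/61) ≈ 0.00140613
barley: (55/116) × (41/55) × (42/55) × (34/55) × (12/55) ≈ 0.0364038
P(barley | x) = 0.0364038 / 0.03780993 ≈ 0.963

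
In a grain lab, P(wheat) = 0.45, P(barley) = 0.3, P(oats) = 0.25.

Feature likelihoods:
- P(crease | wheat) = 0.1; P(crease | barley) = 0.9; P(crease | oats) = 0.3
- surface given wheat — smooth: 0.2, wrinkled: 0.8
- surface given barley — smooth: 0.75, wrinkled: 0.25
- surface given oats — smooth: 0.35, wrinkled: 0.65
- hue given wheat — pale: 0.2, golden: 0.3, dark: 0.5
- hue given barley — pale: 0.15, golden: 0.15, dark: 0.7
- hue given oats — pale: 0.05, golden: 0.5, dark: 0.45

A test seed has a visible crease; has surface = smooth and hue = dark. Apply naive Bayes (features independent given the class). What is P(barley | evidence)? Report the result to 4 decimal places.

wheat: 0.45 × 0.1 × 0.2 × 0.5 = 0.0045
barley: 0.3 × 0.9 × 0.75 × 0.7 = 0.14175
oats: 0.25 × 0.3 × 0.35 × 0.45 = 0.0118125
P(barley | x) = 0.14175 / 0.1580625 ≈ 0.8968

0.8968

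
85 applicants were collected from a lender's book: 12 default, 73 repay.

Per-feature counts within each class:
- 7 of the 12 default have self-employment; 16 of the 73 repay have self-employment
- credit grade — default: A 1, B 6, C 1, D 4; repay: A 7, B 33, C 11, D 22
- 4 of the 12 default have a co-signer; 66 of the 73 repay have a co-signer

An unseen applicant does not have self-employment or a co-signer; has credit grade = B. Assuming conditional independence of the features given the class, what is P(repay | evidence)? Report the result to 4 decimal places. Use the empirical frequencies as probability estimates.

0.5972

default: (12/85) × (5/12) × (6/12) × (8/12) ≈ 0.0196078
repay: (73/85) × (57/73) × (33/73) × (7/73) ≈ 0.0290685
P(repay | x) = 0.0290685 / 0.0486763 ≈ 0.5972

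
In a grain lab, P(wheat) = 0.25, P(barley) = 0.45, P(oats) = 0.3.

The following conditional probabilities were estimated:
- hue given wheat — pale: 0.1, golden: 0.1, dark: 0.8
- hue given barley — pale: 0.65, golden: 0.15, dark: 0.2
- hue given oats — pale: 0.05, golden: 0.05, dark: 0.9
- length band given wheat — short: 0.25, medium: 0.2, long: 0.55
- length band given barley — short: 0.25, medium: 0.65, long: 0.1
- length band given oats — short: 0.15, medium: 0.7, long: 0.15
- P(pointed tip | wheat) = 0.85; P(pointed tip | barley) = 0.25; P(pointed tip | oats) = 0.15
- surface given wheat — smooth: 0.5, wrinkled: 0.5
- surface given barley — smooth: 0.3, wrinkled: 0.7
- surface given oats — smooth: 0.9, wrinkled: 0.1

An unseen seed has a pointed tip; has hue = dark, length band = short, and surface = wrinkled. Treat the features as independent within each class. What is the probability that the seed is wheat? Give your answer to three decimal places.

0.824

wheat: 0.25 × 0.8 × 0.25 × 0.85 × 0.5 = 0.02125
barley: 0.45 × 0.2 × 0.25 × 0.25 × 0.7 = 0.0039375
oats: 0.3 × 0.9 × 0.15 × 0.15 × 0.1 = 0.0006075
P(wheat | x) = 0.02125 / 0.025795 ≈ 0.824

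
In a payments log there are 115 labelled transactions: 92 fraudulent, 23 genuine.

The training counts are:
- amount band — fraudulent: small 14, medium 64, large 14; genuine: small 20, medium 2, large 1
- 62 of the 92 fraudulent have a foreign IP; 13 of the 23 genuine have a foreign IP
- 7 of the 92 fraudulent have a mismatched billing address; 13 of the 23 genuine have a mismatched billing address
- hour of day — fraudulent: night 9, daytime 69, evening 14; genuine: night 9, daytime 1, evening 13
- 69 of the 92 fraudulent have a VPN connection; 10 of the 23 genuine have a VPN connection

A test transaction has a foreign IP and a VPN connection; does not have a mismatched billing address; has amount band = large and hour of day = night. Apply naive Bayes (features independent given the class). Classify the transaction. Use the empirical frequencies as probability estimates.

fraudulent: (92/115) × (14/92) × (62/92) × (85/92) × (9/92) × (69/92) ≈ 0.00556136
genuine: (23/115) × (1/23) × (13/23) × (10/23) × (9/23) × (10/23) ≈ 0.00036356
Highest score → fraudulent.

fraudulent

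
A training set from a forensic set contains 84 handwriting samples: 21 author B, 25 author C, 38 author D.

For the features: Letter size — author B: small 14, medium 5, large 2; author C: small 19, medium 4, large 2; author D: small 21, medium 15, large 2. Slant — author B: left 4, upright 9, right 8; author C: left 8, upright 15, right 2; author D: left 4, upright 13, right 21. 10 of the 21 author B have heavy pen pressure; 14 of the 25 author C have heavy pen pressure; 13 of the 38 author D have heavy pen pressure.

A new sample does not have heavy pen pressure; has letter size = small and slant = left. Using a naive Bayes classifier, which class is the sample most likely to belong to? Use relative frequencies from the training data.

author C

author B: (21/84) × (14/21) × (4/21) × (11/21) ≈ 0.0166289
author C: (25/84) × (19/25) × (8/25) × (11/25) ≈ 0.0318476
author D: (38/84) × (21/38) × (4/38) × (25/38) ≈ 0.017313
Highest score → author C.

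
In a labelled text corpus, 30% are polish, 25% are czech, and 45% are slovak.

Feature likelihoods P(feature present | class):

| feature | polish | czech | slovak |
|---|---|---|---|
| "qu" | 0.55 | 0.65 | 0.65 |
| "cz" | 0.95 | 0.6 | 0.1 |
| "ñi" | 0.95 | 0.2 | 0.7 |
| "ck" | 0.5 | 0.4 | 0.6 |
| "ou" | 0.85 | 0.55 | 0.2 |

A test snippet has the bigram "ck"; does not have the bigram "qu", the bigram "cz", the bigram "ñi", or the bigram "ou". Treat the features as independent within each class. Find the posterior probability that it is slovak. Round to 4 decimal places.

0.8012

polish: 0.3 × (1−0.55) × (1−0.95) × (1−0.95) × 0.5 × (1−0.85) = 0.0000253125
czech: 0.25 × (1−0.65) × (1−0.6) × (1−0.2) × 0.4 × (1−0.55) = 0.00504
slovak: 0.45 × (1−0.65) × (1−0.1) × (1−0.7) × 0.6 × (1−0.2) = 0.020412
P(slovak | x) = 0.020412 / 0.0254773125 ≈ 0.8012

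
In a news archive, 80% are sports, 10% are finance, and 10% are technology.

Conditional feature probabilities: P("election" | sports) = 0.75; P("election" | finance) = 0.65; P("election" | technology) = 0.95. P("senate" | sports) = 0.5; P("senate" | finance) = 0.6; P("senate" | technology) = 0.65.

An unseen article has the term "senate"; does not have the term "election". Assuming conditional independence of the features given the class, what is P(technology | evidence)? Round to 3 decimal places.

sports: 0.8 × (1−0.75) × 0.5 = 0.1
finance: 0.1 × (1−0.65) × 0.6 = 0.021
technology: 0.1 × (1−0.95) × 0.65 = 0.00325
P(technology | x) = 0.00325 / 0.12425 ≈ 0.026

0.026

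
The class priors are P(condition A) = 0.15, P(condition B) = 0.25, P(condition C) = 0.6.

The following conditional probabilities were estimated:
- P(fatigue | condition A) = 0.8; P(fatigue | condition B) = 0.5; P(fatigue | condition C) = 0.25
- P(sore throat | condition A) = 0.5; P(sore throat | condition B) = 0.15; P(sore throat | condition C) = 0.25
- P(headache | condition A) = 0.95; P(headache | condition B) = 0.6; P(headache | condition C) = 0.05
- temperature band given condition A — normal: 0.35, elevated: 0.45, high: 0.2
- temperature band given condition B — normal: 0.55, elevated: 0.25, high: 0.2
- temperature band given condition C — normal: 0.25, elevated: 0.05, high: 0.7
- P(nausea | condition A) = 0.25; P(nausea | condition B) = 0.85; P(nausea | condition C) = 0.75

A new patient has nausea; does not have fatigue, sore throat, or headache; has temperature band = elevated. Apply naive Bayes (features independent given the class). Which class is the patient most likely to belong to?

condition A: 0.15 × (1−0.8) × (1−0.5) × (1−0.95) × 0.45 × 0.25 = 0.000084375
condition B: 0.25 × (1−0.5) × (1−0.15) × (1−0.6) × 0.25 × 0.85 = 0.00903125
condition C: 0.6 × (1−0.25) × (1−0.25) × (1−0.05) × 0.05 × 0.75 = 0.0120234375
Highest score → condition C.

condition C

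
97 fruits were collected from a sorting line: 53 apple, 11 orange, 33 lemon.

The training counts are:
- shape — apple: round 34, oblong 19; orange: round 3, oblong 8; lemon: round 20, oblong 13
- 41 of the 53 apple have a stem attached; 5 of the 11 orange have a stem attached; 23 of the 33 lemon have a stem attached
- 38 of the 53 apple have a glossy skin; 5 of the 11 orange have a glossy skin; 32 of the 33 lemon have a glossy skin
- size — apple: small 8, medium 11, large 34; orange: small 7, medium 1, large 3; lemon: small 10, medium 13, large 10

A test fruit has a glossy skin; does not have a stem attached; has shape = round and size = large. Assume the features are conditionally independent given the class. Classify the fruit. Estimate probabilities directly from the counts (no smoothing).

apple

apple: (53/97) × (34/53) × (12/53) × (38/53) × (34/53) ≈ 0.0365026
orange: (11/97) × (3/11) × (6/11) × (5/11) × (3/11) ≈ 0.00209129
lemon: (33/97) × (20/33) × (10/33) × (32/33) × (10/33) ≈ 0.0183597
Highest score → apple.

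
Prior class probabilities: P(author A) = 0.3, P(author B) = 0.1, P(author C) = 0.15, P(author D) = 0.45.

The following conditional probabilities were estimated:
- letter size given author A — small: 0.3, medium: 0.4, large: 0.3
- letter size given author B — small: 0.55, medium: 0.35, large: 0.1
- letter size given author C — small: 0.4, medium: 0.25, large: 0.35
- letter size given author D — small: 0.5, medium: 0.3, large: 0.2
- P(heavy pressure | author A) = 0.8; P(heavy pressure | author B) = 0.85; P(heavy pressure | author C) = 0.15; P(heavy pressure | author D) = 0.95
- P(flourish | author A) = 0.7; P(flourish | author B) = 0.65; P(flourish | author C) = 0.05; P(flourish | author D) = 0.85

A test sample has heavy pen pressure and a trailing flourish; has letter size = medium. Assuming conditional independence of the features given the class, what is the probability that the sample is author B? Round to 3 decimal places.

0.099

author A: 0.3 × 0.4 × 0.8 × 0.7 = 0.0672
author B: 0.1 × 0.35 × 0.85 × 0.65 = 0.0193375
author C: 0.15 × 0.25 × 0.15 × 0.05 = 0.00028125
author D: 0.45 × 0.3 × 0.95 × 0.85 = 0.1090125
P(author B | x) = 0.0193375 / 0.19583125 ≈ 0.099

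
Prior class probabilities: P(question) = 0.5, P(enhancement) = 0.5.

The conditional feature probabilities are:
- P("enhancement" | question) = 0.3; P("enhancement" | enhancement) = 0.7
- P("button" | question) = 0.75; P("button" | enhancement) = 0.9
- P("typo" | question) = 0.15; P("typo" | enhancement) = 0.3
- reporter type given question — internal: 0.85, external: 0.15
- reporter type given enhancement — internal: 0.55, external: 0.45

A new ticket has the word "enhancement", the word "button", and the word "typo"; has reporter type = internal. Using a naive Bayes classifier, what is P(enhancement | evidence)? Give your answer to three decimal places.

question: 0.5 × 0.3 × 0.75 × 0.15 × 0.85 = 0.01434375
enhancement: 0.5 × 0.7 × 0.9 × 0.3 × 0.55 = 0.051975
P(enhancement | x) = 0.051975 / 0.06631875 ≈ 0.784

0.784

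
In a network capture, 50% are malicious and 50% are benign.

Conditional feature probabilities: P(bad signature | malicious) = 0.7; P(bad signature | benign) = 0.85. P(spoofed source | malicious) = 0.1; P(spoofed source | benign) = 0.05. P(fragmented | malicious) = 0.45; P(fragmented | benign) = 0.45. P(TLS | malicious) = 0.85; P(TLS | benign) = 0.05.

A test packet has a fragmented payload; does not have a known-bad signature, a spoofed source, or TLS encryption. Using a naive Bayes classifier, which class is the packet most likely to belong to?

benign

malicious: 0.5 × (1−0.7) × (1−0.1) × 0.45 × (1−0.85) = 0.0091125
benign: 0.5 × (1−0.85) × (1−0.05) × 0.45 × (1−0.05) = 0.030459375
Highest score → benign.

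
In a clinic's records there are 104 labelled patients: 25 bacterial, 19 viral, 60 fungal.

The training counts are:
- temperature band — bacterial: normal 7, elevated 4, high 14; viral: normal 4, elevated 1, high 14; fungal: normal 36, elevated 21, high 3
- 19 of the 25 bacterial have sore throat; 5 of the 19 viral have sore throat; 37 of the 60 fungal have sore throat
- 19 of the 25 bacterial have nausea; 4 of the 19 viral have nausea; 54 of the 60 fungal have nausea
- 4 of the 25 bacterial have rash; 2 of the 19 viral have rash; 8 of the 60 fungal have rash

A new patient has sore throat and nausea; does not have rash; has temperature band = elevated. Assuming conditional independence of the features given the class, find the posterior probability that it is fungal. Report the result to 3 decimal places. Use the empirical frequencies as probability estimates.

0.835

bacterial: (25/104) × (4/25) × (19/25) × (19/25) × (21/25) ≈ 0.0186609
viral: (19/104) × (1/19) × (5/19) × (4/19) × (17/19) ≈ 0.000476634
fungal: (60/104) × (21/60) × (37/60) × (54/60) × (52/60) = 0.097125
P(fungal | x) = 0.097125 / 0.116262534 ≈ 0.835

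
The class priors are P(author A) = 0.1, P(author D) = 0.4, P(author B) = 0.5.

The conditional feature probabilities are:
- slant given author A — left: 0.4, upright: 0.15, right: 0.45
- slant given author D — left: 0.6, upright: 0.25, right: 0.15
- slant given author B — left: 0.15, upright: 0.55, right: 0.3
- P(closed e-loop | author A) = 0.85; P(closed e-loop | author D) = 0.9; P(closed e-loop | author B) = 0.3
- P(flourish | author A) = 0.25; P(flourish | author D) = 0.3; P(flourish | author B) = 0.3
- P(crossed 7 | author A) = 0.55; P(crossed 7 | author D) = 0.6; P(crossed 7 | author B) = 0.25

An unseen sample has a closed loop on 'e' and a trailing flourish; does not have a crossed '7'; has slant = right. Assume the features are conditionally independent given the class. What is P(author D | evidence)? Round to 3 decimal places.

0.310

author A: 0.1 × 0.45 × 0.85 × 0.25 × (1−0.55) = 0.004303125
author D: 0.4 × 0.15 × 0.9 × 0.3 × (1−0.6) = 0.00648
author B: 0.5 × 0.3 × 0.3 × 0.3 × (1−0.25) = 0.010125
P(author D | x) = 0.00648 / 0.020908125 ≈ 0.310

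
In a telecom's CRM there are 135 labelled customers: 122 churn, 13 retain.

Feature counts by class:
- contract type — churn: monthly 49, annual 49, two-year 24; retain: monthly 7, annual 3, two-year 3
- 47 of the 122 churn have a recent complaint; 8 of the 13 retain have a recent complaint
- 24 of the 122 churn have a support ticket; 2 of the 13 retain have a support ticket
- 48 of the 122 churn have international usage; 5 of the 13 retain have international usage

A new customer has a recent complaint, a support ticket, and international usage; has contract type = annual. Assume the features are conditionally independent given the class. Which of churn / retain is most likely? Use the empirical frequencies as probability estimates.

churn: (122/135) × (49/122) × (47/122) × (24/122) × (48/122) ≈ 0.0108226
retain: (13/135) × (3/13) × (8/13) × (2/13) × (5/13) ≈ 0.000809184
Highest score → churn.

churn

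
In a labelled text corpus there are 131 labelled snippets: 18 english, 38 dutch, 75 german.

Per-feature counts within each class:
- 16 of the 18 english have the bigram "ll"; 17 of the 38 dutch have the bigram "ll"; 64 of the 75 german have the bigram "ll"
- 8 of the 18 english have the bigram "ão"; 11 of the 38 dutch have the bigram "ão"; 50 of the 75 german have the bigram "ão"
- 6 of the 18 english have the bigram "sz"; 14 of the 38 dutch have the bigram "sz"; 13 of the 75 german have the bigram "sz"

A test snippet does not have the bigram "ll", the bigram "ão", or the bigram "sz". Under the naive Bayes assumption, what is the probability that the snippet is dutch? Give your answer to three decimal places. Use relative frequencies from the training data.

0.714

english: (18/131) × (2/18) × (10/18) × (12/18) ≈ 0.00565451
dutch: (38/131) × (21/38) × (27/38) × (24/38) ≈ 0.0719376
german: (75/131) × (11/75) × (25/75) × (62/75) ≈ 0.0231383
P(dutch | x) = 0.0719376 / 0.10073041 ≈ 0.714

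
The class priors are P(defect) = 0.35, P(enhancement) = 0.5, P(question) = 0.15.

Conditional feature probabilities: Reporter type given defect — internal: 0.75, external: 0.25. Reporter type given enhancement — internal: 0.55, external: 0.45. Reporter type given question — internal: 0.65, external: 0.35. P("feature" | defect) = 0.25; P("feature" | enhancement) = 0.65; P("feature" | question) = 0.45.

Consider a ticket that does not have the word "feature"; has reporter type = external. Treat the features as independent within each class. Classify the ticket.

enhancement

defect: 0.35 × 0.25 × (1−0.25) = 0.065625
enhancement: 0.5 × 0.45 × (1−0.65) = 0.07875
question: 0.15 × 0.35 × (1−0.45) = 0.028875
Highest score → enhancement.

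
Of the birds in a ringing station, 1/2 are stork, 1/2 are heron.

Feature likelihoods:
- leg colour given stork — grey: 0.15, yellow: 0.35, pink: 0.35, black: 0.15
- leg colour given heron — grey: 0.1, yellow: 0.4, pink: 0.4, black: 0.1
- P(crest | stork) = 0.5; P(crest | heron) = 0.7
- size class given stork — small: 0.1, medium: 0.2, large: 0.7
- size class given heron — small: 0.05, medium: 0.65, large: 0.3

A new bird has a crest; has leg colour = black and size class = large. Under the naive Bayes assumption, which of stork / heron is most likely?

stork: 0.5 × 0.15 × 0.5 × 0.7 = 0.02625
heron: 0.5 × 0.1 × 0.7 × 0.3 = 0.0105
Highest score → stork.

stork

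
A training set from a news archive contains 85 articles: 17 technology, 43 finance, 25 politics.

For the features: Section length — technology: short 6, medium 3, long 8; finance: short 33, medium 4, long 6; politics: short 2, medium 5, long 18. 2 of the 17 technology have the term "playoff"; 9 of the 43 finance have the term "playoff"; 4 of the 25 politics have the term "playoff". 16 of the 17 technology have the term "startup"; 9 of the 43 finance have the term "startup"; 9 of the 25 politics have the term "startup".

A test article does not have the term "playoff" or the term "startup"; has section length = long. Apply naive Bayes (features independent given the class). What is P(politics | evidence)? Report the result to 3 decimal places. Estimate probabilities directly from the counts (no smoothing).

0.699

technology: (17/85) × (8/17) × (15/17) × (1/17) ≈ 0.004885
finance: (43/85) × (6/43) × (34/43) × (34/43) ≈ 0.044132
politics: (25/85) × (18/25) × (21/25) × (16/25) ≈ 0.113845
P(politics | x) = 0.113845 / 0.162862 ≈ 0.699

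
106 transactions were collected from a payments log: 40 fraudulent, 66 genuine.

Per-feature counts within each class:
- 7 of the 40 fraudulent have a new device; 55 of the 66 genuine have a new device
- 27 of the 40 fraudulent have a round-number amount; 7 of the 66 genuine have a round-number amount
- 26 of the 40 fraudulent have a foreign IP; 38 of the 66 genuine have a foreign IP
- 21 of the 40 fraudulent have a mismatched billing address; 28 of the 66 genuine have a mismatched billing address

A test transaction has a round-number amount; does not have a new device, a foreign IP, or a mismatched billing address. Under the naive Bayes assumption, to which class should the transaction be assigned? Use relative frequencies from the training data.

fraudulent: (40/106) × (33/40) × (27/40) × (14/40) × (19/40) ≈ 0.034936
genuine: (66/106) × (11/66) × (7/66) × (28/66) × (38/66) ≈ 0.0026884
Highest score → fraudulent.

fraudulent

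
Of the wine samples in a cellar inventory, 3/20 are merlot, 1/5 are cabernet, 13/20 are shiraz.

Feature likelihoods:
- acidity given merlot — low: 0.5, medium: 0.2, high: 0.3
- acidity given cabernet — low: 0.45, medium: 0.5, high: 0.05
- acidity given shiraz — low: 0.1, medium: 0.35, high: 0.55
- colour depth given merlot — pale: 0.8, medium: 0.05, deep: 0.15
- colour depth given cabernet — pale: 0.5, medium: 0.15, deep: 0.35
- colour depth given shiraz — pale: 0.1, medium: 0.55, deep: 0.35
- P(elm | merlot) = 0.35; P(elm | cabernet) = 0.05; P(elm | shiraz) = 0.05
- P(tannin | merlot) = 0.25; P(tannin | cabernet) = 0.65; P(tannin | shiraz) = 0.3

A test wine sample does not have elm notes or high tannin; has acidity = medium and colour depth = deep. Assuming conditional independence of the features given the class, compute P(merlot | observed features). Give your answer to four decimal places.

0.0328

merlot: 0.15 × 0.2 × 0.15 × (1−0.35) × (1−0.25) = 0.00219375
cabernet: 0.2 × 0.5 × 0.35 × (1−0.05) × (1−0.65) = 0.0116375
shiraz: 0.65 × 0.35 × 0.35 × (1−0.05) × (1−0.3) = 0.052950625
P(merlot | x) = 0.00219375 / 0.066781875 ≈ 0.0328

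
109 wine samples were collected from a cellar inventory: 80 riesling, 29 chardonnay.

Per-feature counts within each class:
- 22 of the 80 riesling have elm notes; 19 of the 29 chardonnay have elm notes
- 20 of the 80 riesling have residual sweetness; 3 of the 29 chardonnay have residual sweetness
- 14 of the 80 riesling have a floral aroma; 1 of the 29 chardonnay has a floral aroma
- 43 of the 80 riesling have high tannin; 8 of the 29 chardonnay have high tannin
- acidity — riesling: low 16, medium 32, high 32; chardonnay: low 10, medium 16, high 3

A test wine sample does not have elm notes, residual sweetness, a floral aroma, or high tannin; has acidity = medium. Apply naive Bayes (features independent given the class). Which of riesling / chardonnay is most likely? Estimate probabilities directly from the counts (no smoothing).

riesling: (80/109) × (58/80) × (60/80) × (66/80) × (37/80) × (32/80) ≈ 0.06091
chardonnay: (29/109) × (10/29) × (26/29) × (28/29) × (21/29) × (16/29) ≈ 0.0317287
Highest score → riesling.

riesling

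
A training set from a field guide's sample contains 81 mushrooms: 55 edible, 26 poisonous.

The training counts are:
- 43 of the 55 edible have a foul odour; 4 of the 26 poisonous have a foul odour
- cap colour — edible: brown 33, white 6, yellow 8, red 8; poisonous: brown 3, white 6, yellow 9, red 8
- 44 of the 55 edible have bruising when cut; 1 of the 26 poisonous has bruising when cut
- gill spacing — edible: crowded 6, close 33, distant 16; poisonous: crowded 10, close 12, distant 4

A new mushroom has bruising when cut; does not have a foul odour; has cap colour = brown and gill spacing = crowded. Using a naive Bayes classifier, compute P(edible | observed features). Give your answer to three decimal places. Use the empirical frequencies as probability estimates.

0.944

edible: (55/81) × (12/55) × (33/55) × (44/55) × (6/55) ≈ 0.00775758
poisonous: (26/81) × (22/26) × (3/26) × (1/26) × (10/26) ≈ 0.000463595
P(edible | x) = 0.00775758 / 0.008221175 ≈ 0.944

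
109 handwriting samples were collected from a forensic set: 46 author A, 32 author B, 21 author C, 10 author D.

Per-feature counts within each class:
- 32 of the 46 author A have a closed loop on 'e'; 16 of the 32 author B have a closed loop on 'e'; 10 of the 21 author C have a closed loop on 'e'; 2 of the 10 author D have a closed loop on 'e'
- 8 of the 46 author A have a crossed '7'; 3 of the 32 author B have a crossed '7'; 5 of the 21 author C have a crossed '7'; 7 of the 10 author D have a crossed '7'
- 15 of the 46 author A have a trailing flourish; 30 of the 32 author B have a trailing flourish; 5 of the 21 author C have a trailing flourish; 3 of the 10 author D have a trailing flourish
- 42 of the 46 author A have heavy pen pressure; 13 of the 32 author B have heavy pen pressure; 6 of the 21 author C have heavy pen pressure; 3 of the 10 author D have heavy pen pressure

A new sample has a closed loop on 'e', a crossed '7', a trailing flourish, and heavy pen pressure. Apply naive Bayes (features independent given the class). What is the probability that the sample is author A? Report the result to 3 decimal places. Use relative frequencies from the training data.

0.659

author A: (46/109) × (32/46) × (8/46) × (15/46) × (42/46) ≈ 0.0152013
author B: (32/109) × (16/32) × (3/32) × (30/32) × (13/32) ≈ 0.00524118
author C: (21/109) × (10/21) × (5/21) × (5/21) × (6/21) ≈ 0.00148596
author D: (10/109) × (2/10) × (7/10) × (3/10) × (3/10) ≈ 0.00115596
P(author A | x) = 0.0152013 / 0.0230844 ≈ 0.659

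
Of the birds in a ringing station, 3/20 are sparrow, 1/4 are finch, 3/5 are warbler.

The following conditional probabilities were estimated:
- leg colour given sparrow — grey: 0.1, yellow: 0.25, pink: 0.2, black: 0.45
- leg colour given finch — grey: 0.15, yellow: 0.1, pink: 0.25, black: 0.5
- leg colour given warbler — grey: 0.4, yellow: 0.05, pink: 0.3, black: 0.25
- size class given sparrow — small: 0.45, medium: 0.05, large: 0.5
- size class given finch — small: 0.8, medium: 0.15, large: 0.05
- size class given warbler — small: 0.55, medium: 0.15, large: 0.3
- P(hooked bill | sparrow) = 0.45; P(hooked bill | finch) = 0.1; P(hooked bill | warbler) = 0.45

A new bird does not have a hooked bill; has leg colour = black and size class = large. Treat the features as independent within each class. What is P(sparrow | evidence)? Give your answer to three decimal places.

sparrow: 0.15 × 0.45 × 0.5 × (1−0.45) = 0.0185625
finch: 0.25 × 0.5 × 0.05 × (1−0.1) = 0.005625
warbler: 0.6 × 0.25 × 0.3 × (1−0.45) = 0.02475
P(sparrow | x) = 0.0185625 / 0.0489375 ≈ 0.379

0.379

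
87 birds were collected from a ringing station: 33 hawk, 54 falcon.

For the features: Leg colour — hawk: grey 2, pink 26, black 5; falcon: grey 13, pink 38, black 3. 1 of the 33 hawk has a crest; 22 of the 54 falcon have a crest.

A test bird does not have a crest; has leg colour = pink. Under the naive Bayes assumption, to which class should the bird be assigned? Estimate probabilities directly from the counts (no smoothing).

hawk: (33/87) × (26/33) × (32/33) ≈ 0.289794
falcon: (54/87) × (38/54) × (32/54) ≈ 0.258834
Highest score → hawk.

hawk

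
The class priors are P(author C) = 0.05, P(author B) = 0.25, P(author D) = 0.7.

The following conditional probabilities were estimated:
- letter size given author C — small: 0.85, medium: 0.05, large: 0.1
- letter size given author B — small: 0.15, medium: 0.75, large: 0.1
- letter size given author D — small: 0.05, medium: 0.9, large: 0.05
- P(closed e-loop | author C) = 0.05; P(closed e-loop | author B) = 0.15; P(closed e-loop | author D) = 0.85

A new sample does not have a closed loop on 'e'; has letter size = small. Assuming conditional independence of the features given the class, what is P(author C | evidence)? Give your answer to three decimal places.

0.521

author C: 0.05 × 0.85 × (1−0.05) = 0.040375
author B: 0.25 × 0.15 × (1−0.15) = 0.031875
author D: 0.7 × 0.05 × (1−0.85) = 0.00525
P(author C | x) = 0.040375 / 0.0775 ≈ 0.521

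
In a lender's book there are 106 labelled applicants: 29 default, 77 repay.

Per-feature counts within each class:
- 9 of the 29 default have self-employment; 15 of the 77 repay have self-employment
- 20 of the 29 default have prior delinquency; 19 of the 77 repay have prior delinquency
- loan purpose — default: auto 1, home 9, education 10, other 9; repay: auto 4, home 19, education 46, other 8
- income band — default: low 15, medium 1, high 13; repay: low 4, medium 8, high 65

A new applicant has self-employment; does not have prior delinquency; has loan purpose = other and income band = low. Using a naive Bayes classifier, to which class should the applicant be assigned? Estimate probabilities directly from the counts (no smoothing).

default: (29/106) × (9/29) × (9/29) × (9/29) × (15/29) ≈ 0.00422979
repay: (77/106) × (15/77) × (58/77) × (8/77) × (4/77) ≈ 0.000575296
Highest score → default.

default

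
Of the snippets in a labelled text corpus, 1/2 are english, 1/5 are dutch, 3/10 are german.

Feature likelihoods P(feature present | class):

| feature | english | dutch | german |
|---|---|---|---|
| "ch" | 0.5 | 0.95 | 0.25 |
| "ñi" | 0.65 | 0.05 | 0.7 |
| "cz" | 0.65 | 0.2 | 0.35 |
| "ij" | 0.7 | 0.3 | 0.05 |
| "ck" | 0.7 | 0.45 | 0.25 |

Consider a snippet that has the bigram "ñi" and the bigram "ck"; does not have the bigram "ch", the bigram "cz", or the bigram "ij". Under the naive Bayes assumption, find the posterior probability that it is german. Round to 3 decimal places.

0.668

english: 0.5 × (1−0.5) × 0.65 × (1−0.65) × (1−0.7) × 0.7 = 0.01194375
dutch: 0.2 × (1−0.95) × 0.05 × (1−0.2) × (1−0.3) × 0.45 = 0.000126
german: 0.3 × (1−0.25) × 0.7 × (1−0.35) × (1−0.05) × 0.25 = 0.0243140625
P(german | x) = 0.0243140625 / 0.0363838125 ≈ 0.668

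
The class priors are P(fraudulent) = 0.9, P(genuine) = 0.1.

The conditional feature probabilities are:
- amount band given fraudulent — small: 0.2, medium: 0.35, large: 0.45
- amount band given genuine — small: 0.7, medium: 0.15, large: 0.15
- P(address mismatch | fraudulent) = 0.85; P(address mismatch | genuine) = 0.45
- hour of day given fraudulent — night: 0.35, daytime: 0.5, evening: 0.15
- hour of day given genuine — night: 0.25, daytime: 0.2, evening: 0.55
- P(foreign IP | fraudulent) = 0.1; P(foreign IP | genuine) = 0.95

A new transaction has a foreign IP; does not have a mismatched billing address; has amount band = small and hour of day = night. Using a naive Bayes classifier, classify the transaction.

genuine

fraudulent: 0.9 × 0.2 × (1−0.85) × 0.35 × 0.1 = 0.000945
genuine: 0.1 × 0.7 × (1−0.45) × 0.25 × 0.95 = 0.00914375
Highest score → genuine.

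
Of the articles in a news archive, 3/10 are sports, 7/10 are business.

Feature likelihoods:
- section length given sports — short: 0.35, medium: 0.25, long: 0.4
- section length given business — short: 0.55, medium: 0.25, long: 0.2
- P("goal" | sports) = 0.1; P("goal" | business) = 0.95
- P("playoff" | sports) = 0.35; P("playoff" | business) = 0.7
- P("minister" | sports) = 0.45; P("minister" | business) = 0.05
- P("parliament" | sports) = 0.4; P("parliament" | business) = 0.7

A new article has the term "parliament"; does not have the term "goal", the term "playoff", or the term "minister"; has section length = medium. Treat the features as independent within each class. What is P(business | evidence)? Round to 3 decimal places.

0.153

sports: 0.3 × 0.25 × (1−0.1) × (1−0.35) × (1−0.45) × 0.4 = 0.0096525
business: 0.7 × 0.25 × (1−0.95) × (1−0.7) × (1−0.05) × 0.7 = 0.001745625
P(business | x) = 0.001745625 / 0.011398125 ≈ 0.153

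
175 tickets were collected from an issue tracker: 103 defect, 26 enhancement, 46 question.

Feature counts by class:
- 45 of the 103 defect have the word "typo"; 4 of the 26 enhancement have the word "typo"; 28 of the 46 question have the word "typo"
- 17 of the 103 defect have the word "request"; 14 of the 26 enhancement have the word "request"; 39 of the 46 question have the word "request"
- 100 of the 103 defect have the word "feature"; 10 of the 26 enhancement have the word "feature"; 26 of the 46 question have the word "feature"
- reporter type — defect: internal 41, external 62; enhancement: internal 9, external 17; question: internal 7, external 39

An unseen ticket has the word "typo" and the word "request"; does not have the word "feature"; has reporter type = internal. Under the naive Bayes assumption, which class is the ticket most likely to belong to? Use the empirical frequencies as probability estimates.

defect: (103/175) × (45/103) × (17/103) × (3/103) × (41/103) ≈ 0.000492059
enhancement: (26/175) × (4/26) × (14/26) × (16/26) × (9/26) ≈ 0.00262176
question: (46/175) × (28/46) × (39/46) × (20/46) × (7/46) ≈ 0.0089751
Highest score → question.

question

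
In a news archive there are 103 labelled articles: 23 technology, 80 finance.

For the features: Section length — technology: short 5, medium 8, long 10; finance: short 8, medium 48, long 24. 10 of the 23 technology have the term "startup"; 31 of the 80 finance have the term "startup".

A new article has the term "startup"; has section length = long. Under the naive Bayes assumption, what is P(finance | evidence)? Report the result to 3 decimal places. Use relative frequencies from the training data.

technology: (23/103) × (10/23) × (10/23) ≈ 0.0422119
finance: (80/103) × (24/80) × (31/80) ≈ 0.0902913
P(finance | x) = 0.0902913 / 0.1325032 ≈ 0.681

0.681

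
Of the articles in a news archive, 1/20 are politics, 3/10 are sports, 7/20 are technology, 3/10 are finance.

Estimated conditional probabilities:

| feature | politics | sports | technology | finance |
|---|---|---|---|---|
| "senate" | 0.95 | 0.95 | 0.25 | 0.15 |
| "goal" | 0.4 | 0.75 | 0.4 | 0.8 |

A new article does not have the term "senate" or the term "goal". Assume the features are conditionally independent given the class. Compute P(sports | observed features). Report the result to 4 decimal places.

politics: 0.05 × (1−0.95) × (1−0.4) = 0.0015
sports: 0.3 × (1−0.95) × (1−0.75) = 0.00375
technology: 0.35 × (1−0.25) × (1−0.4) = 0.1575
finance: 0.3 × (1−0.15) × (1−0.8) = 0.051
P(sports | x) = 0.00375 / 0.21375 ≈ 0.0175

0.0175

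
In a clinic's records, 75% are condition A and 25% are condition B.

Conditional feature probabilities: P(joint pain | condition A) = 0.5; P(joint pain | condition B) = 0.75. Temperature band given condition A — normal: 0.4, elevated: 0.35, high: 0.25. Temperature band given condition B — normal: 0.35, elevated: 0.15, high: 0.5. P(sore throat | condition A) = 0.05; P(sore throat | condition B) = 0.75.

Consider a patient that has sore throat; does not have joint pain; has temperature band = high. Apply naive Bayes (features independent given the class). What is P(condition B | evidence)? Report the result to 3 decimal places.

0.833

condition A: 0.75 × (1−0.5) × 0.25 × 0.05 = 0.0046875
condition B: 0.25 × (1−0.75) × 0.5 × 0.75 = 0.0234375
P(condition B | x) = 0.0234375 / 0.028125 ≈ 0.833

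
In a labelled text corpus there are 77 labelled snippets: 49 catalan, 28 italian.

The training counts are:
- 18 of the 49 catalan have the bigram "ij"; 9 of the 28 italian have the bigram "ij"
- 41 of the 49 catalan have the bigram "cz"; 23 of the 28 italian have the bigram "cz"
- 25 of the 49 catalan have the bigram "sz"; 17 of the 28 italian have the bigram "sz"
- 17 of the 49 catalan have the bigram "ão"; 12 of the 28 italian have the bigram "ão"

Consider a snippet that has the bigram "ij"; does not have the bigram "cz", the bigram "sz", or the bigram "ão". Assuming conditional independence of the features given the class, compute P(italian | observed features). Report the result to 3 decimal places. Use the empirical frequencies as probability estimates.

catalan: (49/77) × (18/49) × (8/49) × (24/49) × (32/49) ≈ 0.012208
italian: (28/77) × (9/28) × (5/28) × (11/28) × (16/28) ≈ 0.00468555
P(italian | x) = 0.00468555 / 0.01689355 ≈ 0.277

0.277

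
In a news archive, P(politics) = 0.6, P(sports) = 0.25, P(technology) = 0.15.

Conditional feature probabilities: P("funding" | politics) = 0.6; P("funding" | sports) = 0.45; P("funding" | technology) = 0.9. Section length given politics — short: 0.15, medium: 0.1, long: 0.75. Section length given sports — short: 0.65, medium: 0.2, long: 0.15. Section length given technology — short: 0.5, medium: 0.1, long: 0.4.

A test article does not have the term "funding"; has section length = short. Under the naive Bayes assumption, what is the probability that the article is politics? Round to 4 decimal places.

0.2709

politics: 0.6 × (1−0.6) × 0.15 = 0.036
sports: 0.25 × (1−0.45) × 0.65 = 0.089375
technology: 0.15 × (1−0.9) × 0.5 = 0.0075
P(politics | x) = 0.036 / 0.132875 ≈ 0.2709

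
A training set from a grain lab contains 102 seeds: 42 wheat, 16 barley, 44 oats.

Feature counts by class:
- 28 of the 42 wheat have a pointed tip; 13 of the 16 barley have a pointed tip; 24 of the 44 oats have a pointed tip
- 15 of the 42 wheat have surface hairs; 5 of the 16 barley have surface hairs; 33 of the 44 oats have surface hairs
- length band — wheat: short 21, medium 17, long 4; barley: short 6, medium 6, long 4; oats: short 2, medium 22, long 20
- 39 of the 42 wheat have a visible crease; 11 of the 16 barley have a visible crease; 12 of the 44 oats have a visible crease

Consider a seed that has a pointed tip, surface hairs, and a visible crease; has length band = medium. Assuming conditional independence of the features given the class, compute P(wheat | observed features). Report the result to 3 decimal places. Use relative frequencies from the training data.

wheat: (42/102) × (28/42) × (15/42) × (17/42) × (39/42) ≈ 0.0368481
barley: (16/102) × (13/16) × (5/16) × (6/16) × (11/16) ≈ 0.0102683
oats: (44/102) × (24/44) × (33/44) × (22/44) × (12/44) ≈ 0.0240642
P(wheat | x) = 0.0368481 / 0.0711806 ≈ 0.518

0.518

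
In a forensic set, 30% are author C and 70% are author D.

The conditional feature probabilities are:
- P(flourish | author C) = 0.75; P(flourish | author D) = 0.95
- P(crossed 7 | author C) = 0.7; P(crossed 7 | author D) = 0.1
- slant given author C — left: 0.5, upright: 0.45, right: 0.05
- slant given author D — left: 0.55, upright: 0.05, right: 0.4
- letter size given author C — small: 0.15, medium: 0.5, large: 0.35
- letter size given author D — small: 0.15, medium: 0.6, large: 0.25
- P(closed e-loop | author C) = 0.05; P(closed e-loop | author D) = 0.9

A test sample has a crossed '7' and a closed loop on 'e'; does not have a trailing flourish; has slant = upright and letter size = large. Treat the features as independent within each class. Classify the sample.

author C

author C: 0.3 × (1−0.75) × 0.7 × 0.45 × 0.35 × 0.05 = 0.0004134375
author D: 0.7 × (1−0.95) × 0.1 × 0.05 × 0.25 × 0.9 = 0.000039375
Highest score → author C.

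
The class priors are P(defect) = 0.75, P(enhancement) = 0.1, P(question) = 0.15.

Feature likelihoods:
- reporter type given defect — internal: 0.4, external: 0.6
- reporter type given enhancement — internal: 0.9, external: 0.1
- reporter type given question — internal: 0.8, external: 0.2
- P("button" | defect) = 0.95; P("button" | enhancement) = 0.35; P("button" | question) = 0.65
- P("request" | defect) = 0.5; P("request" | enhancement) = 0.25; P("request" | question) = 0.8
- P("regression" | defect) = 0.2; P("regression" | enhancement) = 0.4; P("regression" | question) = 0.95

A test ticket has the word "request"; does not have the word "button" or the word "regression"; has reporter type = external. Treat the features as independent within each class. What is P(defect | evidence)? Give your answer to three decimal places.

defect: 0.75 × 0.6 × (1−0.95) × 0.5 × (1−0.2) = 0.009
enhancement: 0.1 × 0.1 × (1−0.35) × 0.25 × (1−0.4) = 0.000975
question: 0.15 × 0.2 × (1−0.65) × 0.8 × (1−0.95) = 0.00042
P(defect | x) = 0.009 / 0.010395 ≈ 0.866

0.866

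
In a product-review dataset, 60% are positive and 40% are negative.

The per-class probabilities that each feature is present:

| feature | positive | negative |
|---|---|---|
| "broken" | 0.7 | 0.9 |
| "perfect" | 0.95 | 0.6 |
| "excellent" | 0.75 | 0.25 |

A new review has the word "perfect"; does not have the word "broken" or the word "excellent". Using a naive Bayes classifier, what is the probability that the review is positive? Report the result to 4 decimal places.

0.7037

positive: 0.6 × (1−0.7) × 0.95 × (1−0.75) = 0.04275
negative: 0.4 × (1−0.9) × 0.6 × (1−0.25) = 0.018
P(positive | x) = 0.04275 / 0.06075 ≈ 0.7037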